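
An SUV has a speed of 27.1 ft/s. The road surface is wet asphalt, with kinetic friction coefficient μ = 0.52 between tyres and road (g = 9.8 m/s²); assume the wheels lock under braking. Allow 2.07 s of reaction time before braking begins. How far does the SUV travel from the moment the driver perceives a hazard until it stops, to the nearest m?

Total stopping distance ≈ 24 m

27.1 ft/s × 0.3048 = 8.2601 m/s.
a = μg = 0.52 × 9.8 = 5.096 m/s².
Reaction distance = v·t_r = 8.2601 × 2.07 = 17.098 m.
Braking distance = v²/(2a) = 8.2601² / (2 × 5.096) = 68.229 / 10.192 = 6.694 m.
Total = 17.098 + 6.694 = 23.792 m.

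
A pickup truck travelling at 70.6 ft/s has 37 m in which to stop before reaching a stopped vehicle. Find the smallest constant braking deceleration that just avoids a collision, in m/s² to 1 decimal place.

Required deceleration ≈ 6.3 m/s²

70.6 ft/s × 0.3048 = 21.5189 m/s.
v² = 2a·d ⇒ a = v²/(2d) = 21.5189² / (2 × 37.000) = 463.063 / 74.000 = 6.2576 m/s².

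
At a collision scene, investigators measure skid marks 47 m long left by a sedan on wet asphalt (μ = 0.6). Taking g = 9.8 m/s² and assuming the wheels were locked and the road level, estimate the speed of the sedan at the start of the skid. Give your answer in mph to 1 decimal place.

Initial speed ≈ 52.6 mph

Deceleration a = μg = 0.6 × 9.8 = 5.880 m/s².
v = √(2a·d) = √(2 × 5.880 × 47) = √552.720 = 23.5100 m/s.
= 23.5100 ÷ 0.44704 = 52.590 mph.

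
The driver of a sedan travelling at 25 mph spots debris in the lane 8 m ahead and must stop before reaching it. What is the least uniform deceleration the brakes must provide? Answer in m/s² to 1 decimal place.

25 mph × 0.44704 = 11.1760 m/s.
v² = 2a·d ⇒ a = v²/(2d) = 11.1760² / (2 × 8.000) = 124.903 / 16.000 = 7.8064 m/s².

Required deceleration ≈ 7.8 m/s²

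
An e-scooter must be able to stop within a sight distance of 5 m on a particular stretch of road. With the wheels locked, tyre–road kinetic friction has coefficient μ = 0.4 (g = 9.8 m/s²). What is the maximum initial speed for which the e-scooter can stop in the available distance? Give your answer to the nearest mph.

a = μg = 0.4 × 9.8 = 3.920 m/s².
v²/(2a) = d ⇒ v = √(2 × 3.920 × 5) = √39.20 = 6.2610 m/s.
6.2610 m/s ÷ 0.44704 = 14.005 mph.

Maximum speed ≈ 14 mph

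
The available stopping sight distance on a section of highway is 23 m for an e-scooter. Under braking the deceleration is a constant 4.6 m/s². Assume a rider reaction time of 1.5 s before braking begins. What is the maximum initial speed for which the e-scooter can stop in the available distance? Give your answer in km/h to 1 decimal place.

Maximum speed ≈ 33.1 km/h

Stopping distance: v·t_r + v²/(2a) = 23 with t_r = 1.5 s and a = 4.600 m/s².
So v² + 13.800 v − 211.60 = 0.
Positive root: v = −a·t_r + √((a·t_r)² + 2a·d) = −6.900 + √(47.610 + 211.60) = 9.2000 m/s.
9.2000 m/s × 3.6 = 33.120 km/h.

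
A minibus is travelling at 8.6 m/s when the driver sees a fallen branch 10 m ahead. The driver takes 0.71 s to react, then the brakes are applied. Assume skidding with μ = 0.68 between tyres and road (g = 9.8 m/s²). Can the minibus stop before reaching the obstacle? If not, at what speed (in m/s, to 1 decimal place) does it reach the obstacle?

No — it strikes the obstacle at 4.7 m/s

a = μg = 0.68 × 9.8 = 6.664 m/s².
Reaction distance = 8.6000 × 0.71 = 6.106 m.
Braking distance needed to stop: v²/(2a) = 73.960 / 13.328 = 5.549 m, so total needed = 6.106 + 5.549 = 11.655 m > 10 m — it cannot stop.
Distance remaining when braking begins: 10 − 6.106 = 3.894 m.
v² = v₀² − 2a·d = 73.960 − 2 × 6.664 × 3.894 = 22.061 m²/s².
v = √22.061 = 4.697 m/s.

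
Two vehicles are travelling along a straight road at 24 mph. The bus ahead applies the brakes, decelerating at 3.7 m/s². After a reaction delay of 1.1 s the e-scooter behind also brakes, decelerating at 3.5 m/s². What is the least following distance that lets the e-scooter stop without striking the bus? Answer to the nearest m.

24 mph × 0.44704 = 10.7290 m/s.
Leader travels v²/(2a_L) = 115.111 / 7.400 = 15.556 m before stopping.
Follower covers v·t_r = 10.7290 × 1.1 = 11.802 m while reacting, then v²/(2a_F) = 115.111 / 7.000 = 16.444 m while braking, for a total of 11.802 + 16.444 = 28.246 m.
Since a_F ≤ a_L and the follower starts braking later, the follower is never slower than the leader, so the closest approach is when both have stopped.
Minimum gap = 28.246 − 15.556 = 12.690 m.

Minimum gap ≈ 13 m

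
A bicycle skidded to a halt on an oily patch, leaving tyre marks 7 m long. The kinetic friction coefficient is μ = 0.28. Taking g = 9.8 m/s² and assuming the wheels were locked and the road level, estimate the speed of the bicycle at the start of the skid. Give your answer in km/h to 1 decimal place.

Initial speed ≈ 22.3 km/h

Deceleration a = μg = 0.28 × 9.8 = 2.744 m/s².
v = √(2a·d) = √(2 × 2.744 × 7) = √38.416 = 6.1981 m/s.
= 6.1981 × 3.6 = 22.313 km/h.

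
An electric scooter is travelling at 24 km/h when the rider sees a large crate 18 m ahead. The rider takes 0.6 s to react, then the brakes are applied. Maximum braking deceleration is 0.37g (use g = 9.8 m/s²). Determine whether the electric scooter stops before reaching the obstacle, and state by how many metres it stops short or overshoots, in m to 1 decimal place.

Yes — it stops 7.9 m short of the obstacle

24 km/h ÷ 3.6 = 6.6667 m/s.
a = 0.37 × 9.8 = 3.626 m/s².
Reaction distance = 6.6667 × 0.6 = 4.000 m.
Braking distance = v²/(2a) = 44.445 / 7.252 = 6.129 m.
Total stopping distance = 4.000 + 6.129 = 10.129 m, vs 18 m available — it stops with 18 − 10.129 = 7.871 m to spare.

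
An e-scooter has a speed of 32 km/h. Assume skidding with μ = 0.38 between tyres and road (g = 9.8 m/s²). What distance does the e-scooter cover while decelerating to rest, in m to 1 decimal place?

32 km/h ÷ 3.6 = 8.8889 m/s.
a = μg = 0.38 × 9.8 = 3.724 m/s².
Braking distance = v²/(2a) = 8.8889² / (2 × 3.724) = 79.013 / 7.448 = 10.609 m.

Braking distance ≈ 10.6 m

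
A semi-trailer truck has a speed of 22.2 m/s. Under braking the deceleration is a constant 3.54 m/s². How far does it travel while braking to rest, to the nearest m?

Braking distance = v²/(2a) = 22.2000² / (2 × 3.540) = 492.840 / 7.080 = 69.610 m.

Braking distance ≈ 70 m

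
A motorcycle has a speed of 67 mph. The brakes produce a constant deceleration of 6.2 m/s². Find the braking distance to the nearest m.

Braking distance ≈ 72 m

67 mph × 0.44704 = 29.9517 m/s.
Braking distance = v²/(2a) = 29.9517² / (2 × 6.200) = 897.104 / 12.400 = 72.347 m.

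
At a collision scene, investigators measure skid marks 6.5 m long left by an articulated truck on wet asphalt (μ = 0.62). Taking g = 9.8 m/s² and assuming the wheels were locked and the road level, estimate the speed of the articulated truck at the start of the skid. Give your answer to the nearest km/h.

Deceleration a = μg = 0.62 × 9.8 = 6.076 m/s².
v = √(2a·d) = √(2 × 6.076 × 6.5) = √78.988 = 8.8875 m/s.
= 8.8875 × 3.6 = 31.995 km/h.

Initial speed ≈ 32 km/h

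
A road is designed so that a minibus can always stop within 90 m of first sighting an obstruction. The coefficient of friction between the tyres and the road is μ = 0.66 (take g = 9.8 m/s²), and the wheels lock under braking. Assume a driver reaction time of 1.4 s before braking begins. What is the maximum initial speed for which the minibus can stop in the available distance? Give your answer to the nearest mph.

Maximum speed ≈ 59 mph

a = μg = 0.66 × 9.8 = 6.468 m/s².
Stopping distance: v·t_r + v²/(2a) = 90 with t_r = 1.4 s and a = 6.468 m/s².
So v² + 18.110 v − 1164.24 = 0.
Positive root: v = −a·t_r + √((a·t_r)² + 2a·d) = −9.055 + √(81.993 + 1164.24) = 26.2470 m/s.
26.2470 m/s ÷ 0.44704 = 58.713 mph.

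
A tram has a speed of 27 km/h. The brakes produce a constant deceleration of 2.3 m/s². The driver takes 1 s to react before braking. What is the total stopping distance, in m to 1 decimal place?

Total stopping distance ≈ 19.7 m

27 km/h ÷ 3.6 = 7.5000 m/s.
Reaction distance = v·t_r = 7.5000 × 1 = 7.500 m.
Braking distance = v²/(2a) = 7.5000² / (2 × 2.300) = 56.250 / 4.600 = 12.228 m.
Total = 7.500 + 12.228 = 19.728 m.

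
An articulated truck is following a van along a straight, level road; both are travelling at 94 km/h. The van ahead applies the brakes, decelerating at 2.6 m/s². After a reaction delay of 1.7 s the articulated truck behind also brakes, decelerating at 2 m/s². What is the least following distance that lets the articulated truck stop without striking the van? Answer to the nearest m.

Minimum gap ≈ 84 m

94 km/h ÷ 3.6 = 26.1111 m/s.
Leader travels v²/(2a_L) = 681.790 / 5.200 = 131.113 m before stopping.
Follower covers v·t_r = 26.1111 × 1.7 = 44.389 m while reacting, then v²/(2a_F) = 681.790 / 4.000 = 170.447 m while braking, for a total of 44.389 + 170.447 = 214.836 m.
Since a_F ≤ a_L and the follower starts braking later, the follower is never slower than the leader, so the closest approach is when both have stopped.
Minimum gap = 214.836 − 131.113 = 83.723 m.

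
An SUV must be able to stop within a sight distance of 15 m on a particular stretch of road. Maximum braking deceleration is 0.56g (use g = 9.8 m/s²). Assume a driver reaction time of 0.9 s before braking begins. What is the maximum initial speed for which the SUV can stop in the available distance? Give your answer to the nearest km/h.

a = 0.56 × 9.8 = 5.488 m/s².
Stopping distance: v·t_r + v²/(2a) = 15 with t_r = 0.9 s and a = 5.488 m/s².
So v² + 9.878 v − 164.64 = 0.
Positive root: v = −a·t_r + √((a·t_r)² + 2a·d) = −4.939 + √(24.394 + 164.64) = 8.8100 m/s.
8.8100 m/s × 3.6 = 31.716 km/h.

Maximum speed ≈ 32 km/h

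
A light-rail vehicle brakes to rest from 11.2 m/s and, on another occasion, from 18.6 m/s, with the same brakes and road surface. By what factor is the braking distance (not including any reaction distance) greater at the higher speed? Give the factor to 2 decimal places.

Factor ≈ 2.76

Braking distance d = v²/(2a), so with a fixed, d ∝ v².
Factor = (18.6/11.2)² = 1.6607² = 2.7579.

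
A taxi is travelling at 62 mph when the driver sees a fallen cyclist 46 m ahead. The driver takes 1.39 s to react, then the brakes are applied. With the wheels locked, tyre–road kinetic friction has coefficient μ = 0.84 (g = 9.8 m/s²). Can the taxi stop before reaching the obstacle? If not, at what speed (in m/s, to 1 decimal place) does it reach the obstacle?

62 mph × 0.44704 = 27.7165 m/s.
a = μg = 0.84 × 9.8 = 8.232 m/s².
Reaction distance = 27.7165 × 1.39 = 38.526 m.
Braking distance needed to stop: v²/(2a) = 768.204 / 16.464 = 46.660 m, so total needed = 38.526 + 46.660 = 85.186 m > 46 m — it cannot stop.
Distance remaining when braking begins: 46 − 38.526 = 7.474 m.
v² = v₀² − 2a·d = 768.204 − 2 × 8.232 × 7.474 = 645.152 m²/s².
v = √645.152 = 25.400 m/s.

No — it strikes the obstacle at 25.4 m/s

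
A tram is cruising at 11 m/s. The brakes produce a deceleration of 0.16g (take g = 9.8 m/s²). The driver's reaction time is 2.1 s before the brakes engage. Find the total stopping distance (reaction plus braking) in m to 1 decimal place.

Total stopping distance ≈ 61.7 m

a = 0.16 × 9.8 = 1.568 m/s².
Reaction distance = v·t_r = 11.0000 × 2.1 = 23.100 m.
Braking distance = v²/(2a) = 11.0000² / (2 × 1.568) = 121.000 / 3.136 = 38.584 m.
Total = 23.100 + 38.584 = 61.684 m.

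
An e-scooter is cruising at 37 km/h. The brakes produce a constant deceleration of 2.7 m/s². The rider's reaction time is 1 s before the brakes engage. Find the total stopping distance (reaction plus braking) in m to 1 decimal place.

Total stopping distance ≈ 29.8 m

37 km/h ÷ 3.6 = 10.2778 m/s.
Reaction distance = v·t_r = 10.2778 × 1 = 10.278 m.
Braking distance = v²/(2a) = 10.2778² / (2 × 2.700) = 105.633 / 5.400 = 19.562 m.
Total = 10.278 + 19.562 = 29.840 m.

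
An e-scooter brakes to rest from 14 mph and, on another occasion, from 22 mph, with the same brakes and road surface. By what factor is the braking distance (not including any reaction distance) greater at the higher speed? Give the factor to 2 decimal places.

Braking distance d = v²/(2a), so with a fixed, d ∝ v².
Factor = (22/14)² = 1.5714² = 2.4693.

Factor ≈ 2.47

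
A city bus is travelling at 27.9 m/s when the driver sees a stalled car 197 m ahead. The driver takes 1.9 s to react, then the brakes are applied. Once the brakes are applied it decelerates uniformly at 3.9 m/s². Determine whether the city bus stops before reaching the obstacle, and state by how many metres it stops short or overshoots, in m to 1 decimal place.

Reaction distance = 27.9000 × 1.9 = 53.010 m.
Braking distance = v²/(2a) = 778.410 / 7.800 = 99.796 m.
Total stopping distance = 53.010 + 99.796 = 152.806 m, vs 197 m available — it stops with 197 − 152.806 = 44.194 m to spare.

Yes — it stops 44.2 m short of the obstacle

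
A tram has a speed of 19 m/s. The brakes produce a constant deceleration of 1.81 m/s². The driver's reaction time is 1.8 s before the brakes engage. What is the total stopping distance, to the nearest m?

Total stopping distance ≈ 134 m

Reaction distance = v·t_r = 19.0000 × 1.8 = 34.200 m.
Braking distance = v²/(2a) = 19.0000² / (2 × 1.810) = 361.000 / 3.620 = 99.724 m.
Total = 34.200 + 99.724 = 133.924 m.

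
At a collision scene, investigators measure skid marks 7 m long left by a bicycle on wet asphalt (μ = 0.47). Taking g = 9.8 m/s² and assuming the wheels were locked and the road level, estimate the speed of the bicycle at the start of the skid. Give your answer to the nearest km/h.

Deceleration a = μg = 0.47 × 9.8 = 4.606 m/s².
v = √(2a·d) = √(2 × 4.606 × 7) = √64.484 = 8.0302 m/s.
= 8.0302 × 3.6 = 28.909 km/h.

Initial speed ≈ 29 km/h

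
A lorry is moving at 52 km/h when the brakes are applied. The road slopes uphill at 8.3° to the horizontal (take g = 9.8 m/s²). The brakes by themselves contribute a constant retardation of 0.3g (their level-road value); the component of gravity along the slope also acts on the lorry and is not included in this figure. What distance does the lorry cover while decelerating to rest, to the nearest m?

52 km/h ÷ 3.6 = 14.4444 m/s.
a = 0.3 × 9.8 = 2.940 m/s².
Gravity along the uphill slope adds to the braking deceleration: a_eff = 2.940 + 9.8·sin 8.3° = 2.940 + 1.415 = 4.355 m/s².
Braking distance = v²/(2a) = 14.4444² / (2 × 4.355) = 208.641 / 8.710 = 23.954 m.

Braking distance ≈ 24 m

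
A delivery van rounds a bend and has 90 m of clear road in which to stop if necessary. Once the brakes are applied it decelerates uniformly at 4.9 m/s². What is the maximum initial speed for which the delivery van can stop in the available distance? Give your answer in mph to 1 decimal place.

Maximum speed ≈ 66.4 mph

v²/(2a) = d ⇒ v = √(2 × 4.900 × 90) = √882.00 = 29.6985 m/s.
29.6985 m/s ÷ 0.44704 = 66.434 mph.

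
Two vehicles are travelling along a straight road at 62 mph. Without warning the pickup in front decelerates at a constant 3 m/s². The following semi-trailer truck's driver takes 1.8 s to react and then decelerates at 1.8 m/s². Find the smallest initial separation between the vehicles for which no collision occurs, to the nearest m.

Minimum gap ≈ 135 m

62 mph × 0.44704 = 27.7165 m/s.
Leader travels v²/(2a_L) = 768.204 / 6.000 = 128.034 m before stopping.
Follower covers v·t_r = 27.7165 × 1.8 = 49.890 m while reacting, then v²/(2a_F) = 768.204 / 3.600 = 213.390 m while braking, for a total of 49.890 + 213.390 = 263.280 m.
Since a_F ≤ a_L and the follower starts braking later, the follower is never slower than the leader, so the closest approach is when both have stopped.
Minimum gap = 263.280 − 128.034 = 135.246 m.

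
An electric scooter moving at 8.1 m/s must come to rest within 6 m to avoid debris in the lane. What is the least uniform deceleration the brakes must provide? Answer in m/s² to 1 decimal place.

Required deceleration ≈ 5.5 m/s²

v² = 2a·d ⇒ a = v²/(2d) = 8.1000² / (2 × 6.000) = 65.610 / 12.000 = 5.4675 m/s².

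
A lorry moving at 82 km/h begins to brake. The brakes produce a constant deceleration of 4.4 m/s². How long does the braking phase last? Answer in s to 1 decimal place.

82 km/h ÷ 3.6 = 22.7778 m/s.
Braking time = v/a = 22.7778 / 4.400 = 5.177 s.

Braking time ≈ 5.2 s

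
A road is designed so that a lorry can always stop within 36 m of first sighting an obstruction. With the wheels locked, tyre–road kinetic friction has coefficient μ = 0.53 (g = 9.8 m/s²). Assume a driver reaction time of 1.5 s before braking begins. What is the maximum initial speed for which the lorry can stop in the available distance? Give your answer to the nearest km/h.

Maximum speed ≈ 47 km/h

a = μg = 0.53 × 9.8 = 5.194 m/s².
Stopping distance: v·t_r + v²/(2a) = 36 with t_r = 1.5 s and a = 5.194 m/s².
So v² + 15.582 v − 373.97 = 0.
Positive root: v = −a·t_r + √((a·t_r)² + 2a·d) = −7.791 + √(60.700 + 373.97) = 13.0577 m/s.
13.0577 m/s × 3.6 = 47.008 km/h.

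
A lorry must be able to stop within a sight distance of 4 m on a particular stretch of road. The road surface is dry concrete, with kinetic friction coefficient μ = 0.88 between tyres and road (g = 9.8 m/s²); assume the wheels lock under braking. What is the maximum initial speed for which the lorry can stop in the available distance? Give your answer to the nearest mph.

Maximum speed ≈ 19 mph

a = μg = 0.88 × 9.8 = 8.624 m/s².
v²/(2a) = d ⇒ v = √(2 × 8.624 × 4) = √68.99 = 8.3060 m/s.
8.3060 m/s ÷ 0.44704 = 18.580 mph.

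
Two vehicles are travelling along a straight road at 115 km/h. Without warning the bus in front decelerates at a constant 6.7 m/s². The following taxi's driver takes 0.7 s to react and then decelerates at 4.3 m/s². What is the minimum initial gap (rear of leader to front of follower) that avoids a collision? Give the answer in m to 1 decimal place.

115 km/h ÷ 3.6 = 31.9444 m/s.
Leader travels v²/(2a_L) = 1020.445 / 13.400 = 76.153 m before stopping.
Follower covers v·t_r = 31.9444 × 0.7 = 22.361 m while reacting, then v²/(2a_F) = 1020.445 / 8.600 = 118.656 m while braking, for a total of 22.361 + 118.656 = 141.017 m.
Since a_F ≤ a_L and the follower starts braking later, the follower is never slower than the leader, so the closest approach is when both have stopped.
Minimum gap = 141.017 − 76.153 = 64.864 m.

Minimum gap ≈ 64.9 m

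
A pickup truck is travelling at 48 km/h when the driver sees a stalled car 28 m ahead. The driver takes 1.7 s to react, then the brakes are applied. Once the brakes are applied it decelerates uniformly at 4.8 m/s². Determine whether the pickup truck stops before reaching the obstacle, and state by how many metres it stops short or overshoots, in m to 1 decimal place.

No — it overshoots by 13.2 m

48 km/h ÷ 3.6 = 13.3333 m/s.
Reaction distance = 13.3333 × 1.7 = 22.667 m.
Braking distance = v²/(2a) = 177.777 / 9.600 = 18.518 m.
Total stopping distance = 22.667 + 18.518 = 41.185 m, vs 28 m available — it cannot stop in time and overshoots by 41.185 − 28 = 13.185 m.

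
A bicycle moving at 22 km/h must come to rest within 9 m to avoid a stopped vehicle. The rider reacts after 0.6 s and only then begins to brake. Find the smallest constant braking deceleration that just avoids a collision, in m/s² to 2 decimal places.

22 km/h ÷ 3.6 = 6.1111 m/s.
Distance covered during reaction = 6.1111 × 0.6 = 3.667 m.
Distance available for braking: 9 − 3.667 = 5.333 m.
v² = 2a·d ⇒ a = v²/(2d) = 6.1111² / (2 × 5.333) = 37.346 / 10.666 = 3.5014 m/s².

Required deceleration ≈ 3.50 m/s²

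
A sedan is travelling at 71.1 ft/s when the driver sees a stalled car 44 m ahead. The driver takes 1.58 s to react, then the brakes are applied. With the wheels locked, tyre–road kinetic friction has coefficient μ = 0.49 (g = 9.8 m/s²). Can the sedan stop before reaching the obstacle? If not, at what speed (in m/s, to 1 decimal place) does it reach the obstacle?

71.1 ft/s × 0.3048 = 21.6713 m/s.
a = μg = 0.49 × 9.8 = 4.802 m/s².
Reaction distance = 21.6713 × 1.58 = 34.241 m.
Braking distance needed to stop: v²/(2a) = 469.645 / 9.604 = 48.901 m, so total needed = 34.241 + 48.901 = 83.142 m > 44 m — it cannot stop.
Distance remaining when braking begins: 44 − 34.241 = 9.759 m.
v² = v₀² − 2a·d = 469.645 − 2 × 4.802 × 9.759 = 375.920 m²/s².
v = √375.920 = 19.389 m/s.

No — it strikes the obstacle at 19.4 m/s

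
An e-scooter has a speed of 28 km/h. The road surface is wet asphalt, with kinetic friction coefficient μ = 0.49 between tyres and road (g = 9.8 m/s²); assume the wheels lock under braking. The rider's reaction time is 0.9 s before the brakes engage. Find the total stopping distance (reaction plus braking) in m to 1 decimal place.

Total stopping distance ≈ 13.3 m

28 km/h ÷ 3.6 = 7.7778 m/s.
a = μg = 0.49 × 9.8 = 4.802 m/s².
Reaction distance = v·t_r = 7.7778 × 0.9 = 7.000 m.
Braking distance = v²/(2a) = 7.7778² / (2 × 4.802) = 60.494 / 9.604 = 6.299 m.
Total = 7.000 + 6.299 = 13.299 m.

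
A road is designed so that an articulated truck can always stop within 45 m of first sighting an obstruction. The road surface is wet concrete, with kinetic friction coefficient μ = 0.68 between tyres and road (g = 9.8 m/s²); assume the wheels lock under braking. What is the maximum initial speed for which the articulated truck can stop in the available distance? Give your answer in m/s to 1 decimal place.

a = μg = 0.68 × 9.8 = 6.664 m/s².
v²/(2a) = d ⇒ v = √(2 × 6.664 × 45) = √599.76 = 24.4900 m/s.

Maximum speed ≈ 24.5 m/s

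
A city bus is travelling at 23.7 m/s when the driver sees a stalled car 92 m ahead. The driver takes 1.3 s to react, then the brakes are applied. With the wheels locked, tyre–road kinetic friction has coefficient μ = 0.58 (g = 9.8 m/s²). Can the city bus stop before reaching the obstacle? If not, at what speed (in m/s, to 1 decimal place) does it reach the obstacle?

a = μg = 0.58 × 9.8 = 5.684 m/s².
Reaction distance = 23.7000 × 1.3 = 30.810 m.
Braking distance = v²/(2a) = 561.690 / 11.368 = 49.410 m.
Total stopping distance = 30.810 + 49.410 = 80.220 m, vs 92 m available — it stops with 92 − 80.220 = 11.780 m to spare.

Yes — it stops about 11.8 m short of the obstacle, so it never reaches it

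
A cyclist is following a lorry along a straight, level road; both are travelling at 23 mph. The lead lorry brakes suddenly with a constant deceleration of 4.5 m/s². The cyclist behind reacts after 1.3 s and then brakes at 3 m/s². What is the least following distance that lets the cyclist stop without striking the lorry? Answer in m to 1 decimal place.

Minimum gap ≈ 19.2 m

23 mph × 0.44704 = 10.2819 m/s.
Leader travels v²/(2a_L) = 105.717 / 9.000 = 11.746 m before stopping.
Follower covers v·t_r = 10.2819 × 1.3 = 13.366 m while reacting, then v²/(2a_F) = 105.717 / 6.000 = 17.619 m while braking, for a total of 13.366 + 17.619 = 30.985 m.
Since a_F ≤ a_L and the follower starts braking later, the follower is never slower than the leader, so the closest approach is when both have stopped.
Minimum gap = 30.985 − 11.746 = 19.239 m.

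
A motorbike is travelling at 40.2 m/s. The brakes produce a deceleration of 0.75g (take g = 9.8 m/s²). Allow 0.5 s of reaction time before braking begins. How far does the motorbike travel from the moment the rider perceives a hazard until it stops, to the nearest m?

Total stopping distance ≈ 130 m

a = 0.75 × 9.8 = 7.350 m/s².
Reaction distance = v·t_r = 40.2000 × 0.5 = 20.100 m.
Braking distance = v²/(2a) = 40.2000² / (2 × 7.350) = 1616.040 / 14.700 = 109.935 m.
Total = 20.100 + 109.935 = 130.035 m.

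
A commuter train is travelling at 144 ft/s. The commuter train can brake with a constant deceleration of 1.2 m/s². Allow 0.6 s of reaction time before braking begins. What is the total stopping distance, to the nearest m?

Total stopping distance ≈ 829 m

144 ft/s × 0.3048 = 43.8912 m/s.
Reaction distance = v·t_r = 43.8912 × 0.6 = 26.335 m.
Braking distance = v²/(2a) = 43.8912² / (2 × 1.200) = 1926.437 / 2.400 = 802.682 m.
Total = 26.335 + 802.682 = 829.017 m.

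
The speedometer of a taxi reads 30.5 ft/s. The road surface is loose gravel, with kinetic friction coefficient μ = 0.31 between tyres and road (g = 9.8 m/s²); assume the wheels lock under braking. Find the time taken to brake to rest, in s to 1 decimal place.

30.5 ft/s × 0.3048 = 9.2964 m/s.
a = μg = 0.31 × 9.8 = 3.038 m/s².
Braking time = v/a = 9.2964 / 3.038 = 3.060 s.

Braking time ≈ 3.1 s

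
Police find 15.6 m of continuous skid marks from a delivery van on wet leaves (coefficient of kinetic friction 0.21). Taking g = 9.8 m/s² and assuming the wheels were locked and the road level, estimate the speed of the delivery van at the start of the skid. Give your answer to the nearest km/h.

Initial speed ≈ 29 km/h

Deceleration a = μg = 0.21 × 9.8 = 2.058 m/s².
v = √(2a·d) = √(2 × 2.058 × 15.6) = √64.210 = 8.0131 m/s.
= 8.0131 × 3.6 = 28.847 km/h.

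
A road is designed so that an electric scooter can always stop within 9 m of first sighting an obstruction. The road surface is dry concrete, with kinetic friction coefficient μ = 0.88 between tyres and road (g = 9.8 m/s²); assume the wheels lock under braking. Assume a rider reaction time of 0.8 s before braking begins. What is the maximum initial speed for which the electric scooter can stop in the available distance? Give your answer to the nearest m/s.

a = μg = 0.88 × 9.8 = 8.624 m/s².
Stopping distance: v·t_r + v²/(2a) = 9 with t_r = 0.8 s and a = 8.624 m/s².
So v² + 13.798 v − 155.23 = 0.
Positive root: v = −a·t_r + √((a·t_r)² + 2a·d) = −6.899 + √(47.596 + 155.23) = 7.3427 m/s.

Maximum speed ≈ 7 m/s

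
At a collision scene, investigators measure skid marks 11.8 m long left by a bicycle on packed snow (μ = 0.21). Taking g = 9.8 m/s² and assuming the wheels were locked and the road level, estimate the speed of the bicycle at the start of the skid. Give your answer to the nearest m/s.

Initial speed ≈ 7 m/s

Deceleration a = μg = 0.21 × 9.8 = 2.058 m/s².
v = √(2a·d) = √(2 × 2.058 × 11.8) = √48.569 = 6.9691 m/s.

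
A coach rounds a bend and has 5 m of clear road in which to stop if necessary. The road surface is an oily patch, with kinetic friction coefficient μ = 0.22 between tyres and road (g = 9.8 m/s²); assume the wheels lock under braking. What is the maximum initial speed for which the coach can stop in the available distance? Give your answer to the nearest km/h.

Maximum speed ≈ 17 km/h

a = μg = 0.22 × 9.8 = 2.156 m/s².
v²/(2a) = d ⇒ v = √(2 × 2.156 × 5) = √21.56 = 4.6433 m/s.
4.6433 m/s × 3.6 = 16.716 km/h.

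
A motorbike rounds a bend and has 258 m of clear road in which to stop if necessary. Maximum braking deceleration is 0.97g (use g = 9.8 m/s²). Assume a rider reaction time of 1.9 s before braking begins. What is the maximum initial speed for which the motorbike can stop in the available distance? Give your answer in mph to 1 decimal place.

Maximum speed ≈ 121.4 mph

a = 0.97 × 9.8 = 9.506 m/s².
Stopping distance: v·t_r + v²/(2a) = 258 with t_r = 1.9 s and a = 9.506 m/s².
So v² + 36.123 v − 4905.10 = 0.
Positive root: v = −a·t_r + √((a·t_r)² + 2a·d) = −18.061 + √(326.200 + 4905.10) = 54.2667 m/s.
54.2667 m/s ÷ 0.44704 = 121.391 mph.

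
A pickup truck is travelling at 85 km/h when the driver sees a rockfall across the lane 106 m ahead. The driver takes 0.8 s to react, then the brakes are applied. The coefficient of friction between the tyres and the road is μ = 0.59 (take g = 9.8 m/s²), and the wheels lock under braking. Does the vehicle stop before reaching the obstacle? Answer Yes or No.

Yes

85 km/h ÷ 3.6 = 23.6111 m/s.
a = μg = 0.59 × 9.8 = 5.782 m/s².
Reaction distance = 23.6111 × 0.8 = 18.889 m.
Braking distance = v²/(2a) = 557.484 / 11.564 = 48.209 m.
Total stopping distance = 18.889 + 48.209 = 67.098 m, vs 106 m available — it stops with 106 − 67.098 = 38.902 m to spare.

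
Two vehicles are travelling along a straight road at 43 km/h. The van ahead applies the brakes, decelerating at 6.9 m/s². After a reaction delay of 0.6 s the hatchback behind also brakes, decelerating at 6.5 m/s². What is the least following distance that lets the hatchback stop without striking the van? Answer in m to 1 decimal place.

Minimum gap ≈ 7.8 m

43 km/h ÷ 3.6 = 11.9444 m/s.
Leader travels v²/(2a_L) = 142.669 / 13.800 = 10.338 m before stopping.
Follower covers v·t_r = 11.9444 × 0.6 = 7.167 m while reacting, then v²/(2a_F) = 142.669 / 13.000 = 10.975 m while braking, for a total of 7.167 + 10.975 = 18.142 m.
Since a_F ≤ a_L and the follower starts braking later, the follower is never slower than the leader, so the closest approach is when both have stopped.
Minimum gap = 18.142 − 10.338 = 7.804 m.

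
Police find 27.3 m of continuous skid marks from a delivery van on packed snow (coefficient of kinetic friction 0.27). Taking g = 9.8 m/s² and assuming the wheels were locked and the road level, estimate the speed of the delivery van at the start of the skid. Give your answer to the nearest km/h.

Deceleration a = μg = 0.27 × 9.8 = 2.646 m/s².
v = √(2a·d) = √(2 × 2.646 × 27.3) = √144.472 = 12.0197 m/s.
= 12.0197 × 3.6 = 43.271 km/h.

Initial speed ≈ 43 km/h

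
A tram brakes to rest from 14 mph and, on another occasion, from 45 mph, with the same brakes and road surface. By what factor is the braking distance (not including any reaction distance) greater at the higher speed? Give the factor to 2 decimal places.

Factor ≈ 10.33

Braking distance d = v²/(2a), so with a fixed, d ∝ v².
Factor = (45/14)² = 3.2143² = 10.3317.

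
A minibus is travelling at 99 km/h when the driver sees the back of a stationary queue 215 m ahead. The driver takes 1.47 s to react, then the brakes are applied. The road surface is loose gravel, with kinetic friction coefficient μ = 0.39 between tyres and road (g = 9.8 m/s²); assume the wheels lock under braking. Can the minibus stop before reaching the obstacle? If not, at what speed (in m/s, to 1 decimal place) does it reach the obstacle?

99 km/h ÷ 3.6 = 27.5000 m/s.
a = μg = 0.39 × 9.8 = 3.822 m/s².
Reaction distance = 27.5000 × 1.47 = 40.425 m.
Braking distance = v²/(2a) = 756.250 / 7.644 = 98.934 m.
Total stopping distance = 40.425 + 98.934 = 139.359 m, vs 215 m available — it stops with 215 − 139.359 = 75.641 m to spare.

Yes — it stops about 75.6 m short of the obstacle, so it never reaches it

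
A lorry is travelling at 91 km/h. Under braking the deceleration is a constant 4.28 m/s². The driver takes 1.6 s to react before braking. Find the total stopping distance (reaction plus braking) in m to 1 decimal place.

Total stopping distance ≈ 115.1 m

91 km/h ÷ 3.6 = 25.2778 m/s.
Reaction distance = v·t_r = 25.2778 × 1.6 = 40.444 m.
Braking distance = v²/(2a) = 25.2778² / (2 × 4.280) = 638.967 / 8.560 = 74.646 m.
Total = 40.444 + 74.646 = 115.090 m.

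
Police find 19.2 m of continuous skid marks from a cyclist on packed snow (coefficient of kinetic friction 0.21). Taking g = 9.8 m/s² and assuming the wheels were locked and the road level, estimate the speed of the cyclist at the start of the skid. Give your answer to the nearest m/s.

Initial speed ≈ 9 m/s

Deceleration a = μg = 0.21 × 9.8 = 2.058 m/s².
v = √(2a·d) = √(2 × 2.058 × 19.2) = √79.027 = 8.8897 m/s.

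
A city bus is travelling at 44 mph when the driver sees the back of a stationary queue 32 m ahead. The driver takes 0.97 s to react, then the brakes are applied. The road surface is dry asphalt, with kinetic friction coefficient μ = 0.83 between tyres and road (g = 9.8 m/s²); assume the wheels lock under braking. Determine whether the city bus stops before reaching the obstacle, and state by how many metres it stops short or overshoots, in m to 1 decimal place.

44 mph × 0.44704 = 19.6698 m/s.
a = μg = 0.83 × 9.8 = 8.134 m/s².
Reaction distance = 19.6698 × 0.97 = 19.080 m.
Braking distance = v²/(2a) = 386.901 / 16.268 = 23.783 m.
Total stopping distance = 19.080 + 23.783 = 42.863 m, vs 32 m available — it cannot stop in time and overshoots by 42.863 − 32 = 10.863 m.

No — it overshoots by 10.9 m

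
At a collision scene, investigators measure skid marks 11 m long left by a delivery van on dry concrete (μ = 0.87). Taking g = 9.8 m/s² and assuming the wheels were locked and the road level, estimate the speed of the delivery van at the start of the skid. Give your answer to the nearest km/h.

Deceleration a = μg = 0.87 × 9.8 = 8.526 m/s².
v = √(2a·d) = √(2 × 8.526 × 11) = √187.572 = 13.6957 m/s.
= 13.6957 × 3.6 = 49.305 km/h.

Initial speed ≈ 49 km/h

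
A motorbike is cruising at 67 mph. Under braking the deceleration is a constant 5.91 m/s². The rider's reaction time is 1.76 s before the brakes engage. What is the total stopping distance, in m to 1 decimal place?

67 mph × 0.44704 = 29.9517 m/s.
Reaction distance = v·t_r = 29.9517 × 1.76 = 52.715 m.
Braking distance = v²/(2a) = 29.9517² / (2 × 5.910) = 897.104 / 11.820 = 75.897 m.
Total = 52.715 + 75.897 = 128.612 m.

Total stopping distance ≈ 128.6 m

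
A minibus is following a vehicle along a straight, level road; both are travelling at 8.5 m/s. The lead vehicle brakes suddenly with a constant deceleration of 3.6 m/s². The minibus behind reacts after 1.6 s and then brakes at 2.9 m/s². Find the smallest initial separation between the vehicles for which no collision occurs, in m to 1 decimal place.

Minimum gap ≈ 16.0 m

Leader travels v²/(2a_L) = 72.250 / 7.200 = 10.035 m before stopping.
Follower covers v·t_r = 8.5000 × 1.6 = 13.600 m while reacting, then v²/(2a_F) = 72.250 / 5.800 = 12.457 m while braking, for a total of 13.600 + 12.457 = 26.057 m.
Since a_F ≤ a_L and the follower starts braking later, the follower is never slower than the leader, so the closest approach is when both have stopped.
Minimum gap = 26.057 − 10.035 = 16.022 m.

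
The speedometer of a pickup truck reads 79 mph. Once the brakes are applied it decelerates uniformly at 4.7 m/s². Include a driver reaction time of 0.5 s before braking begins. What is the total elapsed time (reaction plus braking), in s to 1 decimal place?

Total time ≈ 8.0 s

79 mph × 0.44704 = 35.3162 m/s.
Braking time = v/a = 35.3162 / 4.700 = 7.514 s.
Total = 0.5 + 7.514 = 8.014 s.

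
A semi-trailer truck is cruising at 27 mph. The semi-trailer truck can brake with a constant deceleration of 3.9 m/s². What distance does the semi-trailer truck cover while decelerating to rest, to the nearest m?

Braking distance ≈ 19 m

27 mph × 0.44704 = 12.0701 m/s.
Braking distance = v²/(2a) = 12.0701² / (2 × 3.900) = 145.687 / 7.800 = 18.678 m.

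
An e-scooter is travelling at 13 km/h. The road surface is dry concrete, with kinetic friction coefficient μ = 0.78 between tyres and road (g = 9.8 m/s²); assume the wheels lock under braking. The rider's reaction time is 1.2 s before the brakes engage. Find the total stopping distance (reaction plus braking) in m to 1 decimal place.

13 km/h ÷ 3.6 = 3.6111 m/s.
a = μg = 0.78 × 9.8 = 7.644 m/s².
Reaction distance = v·t_r = 3.6111 × 1.2 = 4.333 m.
Braking distance = v²/(2a) = 3.6111² / (2 × 7.644) = 13.040 / 15.288 = 0.853 m.
Total = 4.333 + 0.853 = 5.186 m.

Total stopping distance ≈ 5.2 m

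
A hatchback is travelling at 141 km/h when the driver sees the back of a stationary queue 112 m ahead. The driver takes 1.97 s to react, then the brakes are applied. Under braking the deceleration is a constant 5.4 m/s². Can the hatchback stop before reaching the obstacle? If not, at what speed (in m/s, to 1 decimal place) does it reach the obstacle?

No — it strikes the obstacle at 34.0 m/s

141 km/h ÷ 3.6 = 39.1667 m/s.
Reaction distance = 39.1667 × 1.97 = 77.158 m.
Braking distance needed to stop: v²/(2a) = 1534.030 / 10.800 = 142.040 m, so total needed = 77.158 + 142.040 = 219.198 m > 112 m — it cannot stop.
Distance remaining when braking begins: 112 − 77.158 = 34.842 m.
v² = v₀² − 2a·d = 1534.030 − 2 × 5.400 × 34.842 = 1157.736 m²/s².
v = √1157.736 = 34.026 m/s.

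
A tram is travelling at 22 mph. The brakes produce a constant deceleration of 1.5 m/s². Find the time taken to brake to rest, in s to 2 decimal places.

Braking time ≈ 6.56 s

22 mph × 0.44704 = 9.8349 m/s.
Braking time = v/a = 9.8349 / 1.500 = 6.557 s.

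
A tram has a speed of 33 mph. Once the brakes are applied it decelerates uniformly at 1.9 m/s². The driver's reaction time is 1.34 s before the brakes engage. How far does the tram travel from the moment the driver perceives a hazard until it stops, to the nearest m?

Total stopping distance ≈ 77 m

33 mph × 0.44704 = 14.7523 m/s.
Reaction distance = v·t_r = 14.7523 × 1.34 = 19.768 m.
Braking distance = v²/(2a) = 14.7523² / (2 × 1.900) = 217.630 / 3.800 = 57.271 m.
Total = 19.768 + 57.271 = 77.039 m.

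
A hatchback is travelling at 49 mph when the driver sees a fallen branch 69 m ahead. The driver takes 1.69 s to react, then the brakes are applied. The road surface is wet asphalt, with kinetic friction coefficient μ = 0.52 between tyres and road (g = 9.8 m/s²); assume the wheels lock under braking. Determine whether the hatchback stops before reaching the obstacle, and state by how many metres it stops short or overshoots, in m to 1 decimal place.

No — it overshoots by 15.1 m

49 mph × 0.44704 = 21.9050 m/s.
a = μg = 0.52 × 9.8 = 5.096 m/s².
Reaction distance = 21.9050 × 1.69 = 37.019 m.
Braking distance = v²/(2a) = 479.829 / 10.192 = 47.079 m.
Total stopping distance = 37.019 + 47.079 = 84.098 m, vs 69 m available — it cannot stop in time and overshoots by 84.098 − 69 = 15.098 m.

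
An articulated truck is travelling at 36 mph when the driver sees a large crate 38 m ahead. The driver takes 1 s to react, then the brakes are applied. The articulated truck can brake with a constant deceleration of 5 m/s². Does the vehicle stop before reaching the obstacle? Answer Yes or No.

No

36 mph × 0.44704 = 16.0934 m/s.
Reaction distance = 16.0934 × 1 = 16.093 m.
Braking distance = v²/(2a) = 258.998 / 10.000 = 25.900 m.
Total stopping distance = 16.093 + 25.900 = 41.993 m, vs 38 m available — it cannot stop in time and overshoots by 41.993 − 38 = 3.993 m.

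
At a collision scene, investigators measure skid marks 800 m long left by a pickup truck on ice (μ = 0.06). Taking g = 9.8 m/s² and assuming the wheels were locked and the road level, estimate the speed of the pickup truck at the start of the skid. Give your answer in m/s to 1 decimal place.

Initial speed ≈ 30.7 m/s

Deceleration a = μg = 0.06 × 9.8 = 0.588 m/s².
v = √(2a·d) = √(2 × 0.588 × 800) = √940.800 = 30.6725 m/s.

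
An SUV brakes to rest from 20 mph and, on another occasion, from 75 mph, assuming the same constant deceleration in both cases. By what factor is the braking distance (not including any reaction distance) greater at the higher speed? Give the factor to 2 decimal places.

Braking distance d = v²/(2a), so with a fixed, d ∝ v².
Factor = (75/20)² = 3.7500² = 14.0625.

Factor ≈ 14.06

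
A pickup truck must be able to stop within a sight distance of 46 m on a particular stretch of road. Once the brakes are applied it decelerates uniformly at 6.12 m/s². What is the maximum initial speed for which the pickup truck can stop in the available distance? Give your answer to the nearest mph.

v²/(2a) = d ⇒ v = √(2 × 6.120 × 46) = √563.04 = 23.7285 m/s.
23.7285 m/s ÷ 0.44704 = 53.079 mph.

Maximum speed ≈ 53 mph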